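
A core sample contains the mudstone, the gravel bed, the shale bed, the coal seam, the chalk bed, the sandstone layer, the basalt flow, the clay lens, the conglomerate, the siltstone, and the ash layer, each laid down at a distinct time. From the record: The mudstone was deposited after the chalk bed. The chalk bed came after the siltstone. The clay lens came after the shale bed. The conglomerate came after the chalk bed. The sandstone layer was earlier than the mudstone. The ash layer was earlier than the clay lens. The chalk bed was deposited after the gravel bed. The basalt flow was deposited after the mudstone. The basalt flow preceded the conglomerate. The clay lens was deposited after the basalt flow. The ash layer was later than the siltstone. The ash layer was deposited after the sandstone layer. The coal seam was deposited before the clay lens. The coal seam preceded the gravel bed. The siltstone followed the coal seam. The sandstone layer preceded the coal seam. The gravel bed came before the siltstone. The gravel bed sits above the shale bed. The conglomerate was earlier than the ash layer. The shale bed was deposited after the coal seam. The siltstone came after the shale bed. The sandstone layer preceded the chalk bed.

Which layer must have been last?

Every other layer has a chain of constraints placing it before the clay lens, so the clay lens is last.

the clay lens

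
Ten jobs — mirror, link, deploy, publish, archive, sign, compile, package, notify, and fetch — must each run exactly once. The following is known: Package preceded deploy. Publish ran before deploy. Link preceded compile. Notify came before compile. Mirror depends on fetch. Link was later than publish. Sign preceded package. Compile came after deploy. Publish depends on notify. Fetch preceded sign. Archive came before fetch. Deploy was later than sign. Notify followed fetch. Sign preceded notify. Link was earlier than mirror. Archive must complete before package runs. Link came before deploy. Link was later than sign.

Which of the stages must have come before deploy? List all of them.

Directly stated before deploy: link, package, publish, and sign.
Archive reaches deploy via archive → package → deploy.
Fetch reaches deploy via fetch → sign → deploy.
Notify reaches deploy via notify → publish → deploy.
No chain forces compile (or any of the others) ahead of deploy.

archive, fetch, link, notify, package, publish, sign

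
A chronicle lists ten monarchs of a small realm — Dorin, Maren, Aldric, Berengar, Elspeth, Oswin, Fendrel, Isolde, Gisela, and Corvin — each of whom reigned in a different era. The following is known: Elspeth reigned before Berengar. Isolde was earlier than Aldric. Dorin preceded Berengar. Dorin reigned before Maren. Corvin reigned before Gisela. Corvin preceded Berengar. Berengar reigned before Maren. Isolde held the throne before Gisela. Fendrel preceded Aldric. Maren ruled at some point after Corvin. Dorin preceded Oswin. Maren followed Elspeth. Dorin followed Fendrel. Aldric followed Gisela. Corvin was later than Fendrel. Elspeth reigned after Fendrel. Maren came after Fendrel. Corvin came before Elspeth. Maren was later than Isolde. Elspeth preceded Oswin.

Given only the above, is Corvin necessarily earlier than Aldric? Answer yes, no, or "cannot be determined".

yes

Chain the constraints: Corvin → Gisela → Aldric. Each link is directly stated, so Corvin comes before Aldric.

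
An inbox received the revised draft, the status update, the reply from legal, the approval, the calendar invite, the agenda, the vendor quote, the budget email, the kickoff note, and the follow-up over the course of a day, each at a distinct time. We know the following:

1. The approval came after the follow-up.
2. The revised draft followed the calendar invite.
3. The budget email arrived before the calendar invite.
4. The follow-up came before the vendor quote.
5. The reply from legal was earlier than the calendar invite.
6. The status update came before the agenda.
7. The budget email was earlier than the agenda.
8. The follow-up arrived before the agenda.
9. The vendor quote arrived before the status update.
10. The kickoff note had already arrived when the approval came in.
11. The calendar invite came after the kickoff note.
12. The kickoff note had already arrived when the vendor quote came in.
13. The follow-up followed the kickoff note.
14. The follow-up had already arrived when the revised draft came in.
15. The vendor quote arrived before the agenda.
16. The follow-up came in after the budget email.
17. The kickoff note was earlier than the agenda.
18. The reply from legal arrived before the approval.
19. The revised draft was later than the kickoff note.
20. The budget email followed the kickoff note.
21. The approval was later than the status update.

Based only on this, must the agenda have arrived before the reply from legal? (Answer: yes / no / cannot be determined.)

No chain of stated constraints runs from the agenda to the reply from legal, and none runs from the reply from legal to the agenda either.
So the relative order of the agenda and the reply from legal is not fixed by the given facts.

cannot be determined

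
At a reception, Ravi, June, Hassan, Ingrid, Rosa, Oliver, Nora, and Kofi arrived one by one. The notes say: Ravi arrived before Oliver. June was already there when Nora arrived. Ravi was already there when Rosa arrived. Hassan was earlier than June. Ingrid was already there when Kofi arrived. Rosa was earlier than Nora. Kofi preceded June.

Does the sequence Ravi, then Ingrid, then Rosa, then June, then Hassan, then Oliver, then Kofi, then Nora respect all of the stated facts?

no

The constraints require Kofi before June, but in the proposed sequence June appears ahead of Kofi. That one violation is enough.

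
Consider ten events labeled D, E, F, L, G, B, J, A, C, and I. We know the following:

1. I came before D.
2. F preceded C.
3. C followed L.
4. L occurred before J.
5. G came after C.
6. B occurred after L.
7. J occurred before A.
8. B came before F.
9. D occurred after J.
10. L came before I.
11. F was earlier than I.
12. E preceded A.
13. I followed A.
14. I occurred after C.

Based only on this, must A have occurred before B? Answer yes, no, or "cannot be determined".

cannot be determined

No chain of stated constraints runs from A to B, and none runs from B to A either.
So the relative order of A and B is not fixed by the given facts.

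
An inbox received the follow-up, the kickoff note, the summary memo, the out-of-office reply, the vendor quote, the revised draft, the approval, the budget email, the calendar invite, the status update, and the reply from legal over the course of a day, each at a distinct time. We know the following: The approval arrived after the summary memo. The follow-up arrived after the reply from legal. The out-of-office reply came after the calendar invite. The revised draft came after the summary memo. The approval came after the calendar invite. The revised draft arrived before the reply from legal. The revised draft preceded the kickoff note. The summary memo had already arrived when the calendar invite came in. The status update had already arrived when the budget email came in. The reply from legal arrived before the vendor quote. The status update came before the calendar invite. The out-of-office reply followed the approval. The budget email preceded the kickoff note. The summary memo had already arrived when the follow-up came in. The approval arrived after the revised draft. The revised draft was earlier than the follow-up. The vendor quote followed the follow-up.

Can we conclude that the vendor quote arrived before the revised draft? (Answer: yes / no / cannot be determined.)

no

Tracing the constraints gives the revised draft → the follow-up → the vendor quote, so the revised draft must come before the vendor quote.
That means the vendor quote cannot be before the revised draft.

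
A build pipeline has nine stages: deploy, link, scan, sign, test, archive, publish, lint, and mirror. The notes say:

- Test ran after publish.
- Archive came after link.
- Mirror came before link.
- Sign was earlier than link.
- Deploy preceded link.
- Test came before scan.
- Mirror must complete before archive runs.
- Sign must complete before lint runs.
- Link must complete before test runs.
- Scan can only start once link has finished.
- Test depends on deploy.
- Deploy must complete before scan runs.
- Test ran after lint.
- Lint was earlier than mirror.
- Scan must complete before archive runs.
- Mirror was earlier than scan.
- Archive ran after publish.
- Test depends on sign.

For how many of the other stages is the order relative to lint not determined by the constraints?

Forced before lint: sign; forced after lint: archive, link, mirror, scan, and test.
That leaves deploy and publish with no forced order relative to lint — 2.

2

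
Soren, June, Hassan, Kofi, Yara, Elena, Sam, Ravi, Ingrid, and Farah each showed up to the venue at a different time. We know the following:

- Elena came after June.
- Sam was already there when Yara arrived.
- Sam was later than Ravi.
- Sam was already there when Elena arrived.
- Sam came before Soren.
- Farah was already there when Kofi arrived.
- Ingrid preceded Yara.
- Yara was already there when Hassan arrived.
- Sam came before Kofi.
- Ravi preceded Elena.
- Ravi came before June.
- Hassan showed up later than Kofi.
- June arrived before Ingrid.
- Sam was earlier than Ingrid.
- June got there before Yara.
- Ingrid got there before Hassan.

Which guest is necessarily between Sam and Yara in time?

Tracing the constraints gives Sam → Ingrid → Yara, so Ingrid sits after Sam and before Yara.
No other guest is forced both after Sam and before Yara.

Ingrid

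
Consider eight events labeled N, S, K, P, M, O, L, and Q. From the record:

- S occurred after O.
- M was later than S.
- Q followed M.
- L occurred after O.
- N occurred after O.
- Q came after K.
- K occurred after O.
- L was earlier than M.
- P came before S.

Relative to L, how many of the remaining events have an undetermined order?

4

Forced before L: O; forced after L: M and Q.
That leaves K, N, P, and S with no forced order relative to L — 4.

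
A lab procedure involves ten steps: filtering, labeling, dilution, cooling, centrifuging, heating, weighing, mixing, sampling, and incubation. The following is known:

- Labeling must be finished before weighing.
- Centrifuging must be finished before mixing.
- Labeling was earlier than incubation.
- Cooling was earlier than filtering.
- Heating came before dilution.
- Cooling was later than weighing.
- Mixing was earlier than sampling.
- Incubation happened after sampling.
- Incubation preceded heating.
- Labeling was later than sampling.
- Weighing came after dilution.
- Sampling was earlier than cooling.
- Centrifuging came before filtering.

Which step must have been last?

filtering

Every other step has a chain of constraints placing it before filtering, so filtering is last.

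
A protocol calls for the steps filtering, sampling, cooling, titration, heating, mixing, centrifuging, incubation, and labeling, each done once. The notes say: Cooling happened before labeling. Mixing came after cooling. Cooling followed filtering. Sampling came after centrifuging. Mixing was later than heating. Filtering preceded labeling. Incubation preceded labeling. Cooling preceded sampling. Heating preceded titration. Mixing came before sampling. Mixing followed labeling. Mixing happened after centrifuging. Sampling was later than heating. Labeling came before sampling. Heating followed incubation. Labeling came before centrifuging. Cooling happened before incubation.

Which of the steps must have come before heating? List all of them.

cooling, filtering, incubation

Directly stated before heating: incubation.
Cooling reaches heating via cooling → incubation → heating.
Filtering reaches heating via filtering → cooling → incubation → heating.
No chain forces titration (or any of the others) ahead of heating.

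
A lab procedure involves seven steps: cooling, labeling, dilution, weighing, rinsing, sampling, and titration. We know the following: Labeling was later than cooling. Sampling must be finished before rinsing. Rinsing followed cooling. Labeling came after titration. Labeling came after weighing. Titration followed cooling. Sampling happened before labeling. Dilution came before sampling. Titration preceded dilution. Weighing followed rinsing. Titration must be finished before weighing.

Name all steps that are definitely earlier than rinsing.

Directly stated before rinsing: cooling and sampling.
Dilution reaches rinsing via dilution → sampling → rinsing.
Titration reaches rinsing via titration → dilution → sampling → rinsing.
No chain forces weighing (or any of the others) ahead of rinsing.

cooling, dilution, sampling, titration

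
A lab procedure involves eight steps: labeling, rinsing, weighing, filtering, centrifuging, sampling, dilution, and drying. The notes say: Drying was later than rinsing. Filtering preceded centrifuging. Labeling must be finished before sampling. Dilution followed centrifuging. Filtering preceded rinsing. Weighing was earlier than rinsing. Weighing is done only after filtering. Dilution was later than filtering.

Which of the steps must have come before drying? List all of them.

Directly stated before drying: rinsing.
Filtering reaches drying via filtering → rinsing → drying.
Weighing reaches drying via weighing → rinsing → drying.

filtering, rinsing, weighing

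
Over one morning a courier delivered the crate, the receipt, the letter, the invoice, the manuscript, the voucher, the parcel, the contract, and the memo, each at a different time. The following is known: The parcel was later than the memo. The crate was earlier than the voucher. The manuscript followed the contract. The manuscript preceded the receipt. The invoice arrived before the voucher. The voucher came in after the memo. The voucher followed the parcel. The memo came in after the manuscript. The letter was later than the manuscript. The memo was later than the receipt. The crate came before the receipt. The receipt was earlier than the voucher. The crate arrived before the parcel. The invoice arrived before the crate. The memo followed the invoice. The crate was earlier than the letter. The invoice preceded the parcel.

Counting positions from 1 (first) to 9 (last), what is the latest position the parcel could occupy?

The parcel must come before the voucher — 1 item forced after it.
Everything else can be placed before the parcel in some valid order, so the parcel can sit as late as position 9 − 1 = 8.

8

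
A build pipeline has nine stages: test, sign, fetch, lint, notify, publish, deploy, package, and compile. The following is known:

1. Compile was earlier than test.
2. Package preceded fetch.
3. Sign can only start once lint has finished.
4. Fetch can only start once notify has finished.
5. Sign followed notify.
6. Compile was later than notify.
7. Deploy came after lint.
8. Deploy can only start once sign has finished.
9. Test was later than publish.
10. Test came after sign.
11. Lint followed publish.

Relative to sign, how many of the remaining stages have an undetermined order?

3

Forced before sign: lint, notify, and publish; forced after sign: deploy and test.
That leaves compile, fetch, and package with no forced order relative to sign — 3.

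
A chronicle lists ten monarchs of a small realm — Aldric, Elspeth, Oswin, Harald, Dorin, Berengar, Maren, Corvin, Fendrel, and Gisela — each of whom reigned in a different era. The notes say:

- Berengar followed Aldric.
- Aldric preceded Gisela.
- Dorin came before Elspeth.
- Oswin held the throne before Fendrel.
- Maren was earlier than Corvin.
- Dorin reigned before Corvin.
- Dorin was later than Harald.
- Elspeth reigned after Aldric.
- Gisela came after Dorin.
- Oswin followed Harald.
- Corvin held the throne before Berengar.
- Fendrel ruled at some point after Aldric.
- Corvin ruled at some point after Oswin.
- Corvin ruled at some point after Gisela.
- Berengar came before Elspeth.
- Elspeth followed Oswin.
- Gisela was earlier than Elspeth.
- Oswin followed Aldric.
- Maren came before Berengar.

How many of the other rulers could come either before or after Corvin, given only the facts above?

1

Forced before Corvin: Aldric, Dorin, Gisela, Harald, Maren, and Oswin; forced after Corvin: Berengar and Elspeth.
That leaves Fendrel with no forced order relative to Corvin — 1.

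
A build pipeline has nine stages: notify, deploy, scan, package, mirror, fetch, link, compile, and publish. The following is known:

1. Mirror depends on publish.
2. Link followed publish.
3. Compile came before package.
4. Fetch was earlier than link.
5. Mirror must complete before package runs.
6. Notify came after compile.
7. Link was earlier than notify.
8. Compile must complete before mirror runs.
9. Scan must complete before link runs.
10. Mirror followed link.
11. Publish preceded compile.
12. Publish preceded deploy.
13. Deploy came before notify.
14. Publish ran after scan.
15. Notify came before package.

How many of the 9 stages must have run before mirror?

Directly stated before mirror: compile, link, and publish.
Fetch reaches mirror via fetch → link → mirror.
Scan reaches mirror via scan → publish → mirror.
No chain forces package (or any of the others) ahead of mirror.
That's compile, fetch, link, publish, and scan — 5 in all.

5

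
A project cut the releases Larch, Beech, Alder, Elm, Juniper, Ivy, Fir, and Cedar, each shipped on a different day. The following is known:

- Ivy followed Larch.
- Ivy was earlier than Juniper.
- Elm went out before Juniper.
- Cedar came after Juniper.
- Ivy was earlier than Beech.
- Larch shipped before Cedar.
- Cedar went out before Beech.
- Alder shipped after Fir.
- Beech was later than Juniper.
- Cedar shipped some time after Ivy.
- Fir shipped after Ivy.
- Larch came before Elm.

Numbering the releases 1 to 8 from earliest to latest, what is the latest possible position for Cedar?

Cedar must come before Beech — 1 release forced after it.
Everything else can be placed before Cedar in some valid order, so Cedar can sit as late as position 8 − 1 = 7.

7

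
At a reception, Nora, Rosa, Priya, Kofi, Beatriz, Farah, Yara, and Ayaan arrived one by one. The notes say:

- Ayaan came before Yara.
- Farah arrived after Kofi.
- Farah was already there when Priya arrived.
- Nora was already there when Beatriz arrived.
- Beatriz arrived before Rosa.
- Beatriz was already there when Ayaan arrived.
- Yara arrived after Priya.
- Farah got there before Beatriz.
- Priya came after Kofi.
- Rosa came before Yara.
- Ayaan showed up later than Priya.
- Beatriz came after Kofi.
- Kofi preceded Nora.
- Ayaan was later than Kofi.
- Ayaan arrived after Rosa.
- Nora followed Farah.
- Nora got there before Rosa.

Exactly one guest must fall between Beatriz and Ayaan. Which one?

Rosa

Tracing the constraints gives Beatriz → Rosa → Ayaan, so Rosa sits after Beatriz and before Ayaan.
No other guest is forced both after Beatriz and before Ayaan.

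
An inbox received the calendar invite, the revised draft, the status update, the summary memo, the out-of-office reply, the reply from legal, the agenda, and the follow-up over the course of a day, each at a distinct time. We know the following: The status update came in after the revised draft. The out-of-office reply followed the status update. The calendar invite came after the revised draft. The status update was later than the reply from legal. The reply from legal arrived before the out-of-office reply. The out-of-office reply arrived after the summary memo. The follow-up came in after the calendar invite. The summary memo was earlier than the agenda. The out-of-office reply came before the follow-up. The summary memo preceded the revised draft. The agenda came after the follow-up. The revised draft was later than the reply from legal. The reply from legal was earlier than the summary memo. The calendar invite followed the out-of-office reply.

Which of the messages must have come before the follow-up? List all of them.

the calendar invite, the out-of-office reply, the reply from legal, the revised draft, the status update, the summary memo

Directly stated before the follow-up: the calendar invite and the out-of-office reply.
The reply from legal reaches the follow-up via the reply from legal → the out-of-office reply → the follow-up.
The revised draft reaches the follow-up via the revised draft → the calendar invite → the follow-up.
The status update reaches the follow-up via the status update → the out-of-office reply → the follow-up.
Likewise the summary memo reaches the follow-up by chaining the stated constraints.
No chain forces the agenda ahead of the follow-up.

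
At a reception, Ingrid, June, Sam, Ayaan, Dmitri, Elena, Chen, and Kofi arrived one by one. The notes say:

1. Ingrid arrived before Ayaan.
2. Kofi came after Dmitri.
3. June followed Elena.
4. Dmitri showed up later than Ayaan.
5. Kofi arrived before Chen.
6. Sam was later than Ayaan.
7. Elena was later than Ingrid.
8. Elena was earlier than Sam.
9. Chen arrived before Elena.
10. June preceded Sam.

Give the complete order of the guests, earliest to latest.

Ingrid, Ayaan, Dmitri, Kofi, Chen, Elena, June, Sam

The constraints fix every adjacent pair, so only one ordering works:
Ingrid → Ayaan → Dmitri → Kofi → Chen → Elena → June → Sam.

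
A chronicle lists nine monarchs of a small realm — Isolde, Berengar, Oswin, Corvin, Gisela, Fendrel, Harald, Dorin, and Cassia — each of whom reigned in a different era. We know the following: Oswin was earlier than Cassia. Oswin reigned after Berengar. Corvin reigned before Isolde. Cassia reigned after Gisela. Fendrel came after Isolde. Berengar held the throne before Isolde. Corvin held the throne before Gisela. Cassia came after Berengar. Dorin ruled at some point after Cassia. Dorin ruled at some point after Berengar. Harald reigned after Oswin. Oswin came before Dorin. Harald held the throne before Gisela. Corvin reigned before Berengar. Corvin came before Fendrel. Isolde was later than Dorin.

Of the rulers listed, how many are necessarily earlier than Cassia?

Directly stated before Cassia: Berengar, Gisela, and Oswin.
Corvin reaches Cassia via Corvin → Berengar → Cassia.
Harald reaches Cassia via Harald → Gisela → Cassia.
No chain forces Dorin (or any of the others) ahead of Cassia.
That's Berengar, Corvin, Gisela, Harald, and Oswin — 5 in all.

5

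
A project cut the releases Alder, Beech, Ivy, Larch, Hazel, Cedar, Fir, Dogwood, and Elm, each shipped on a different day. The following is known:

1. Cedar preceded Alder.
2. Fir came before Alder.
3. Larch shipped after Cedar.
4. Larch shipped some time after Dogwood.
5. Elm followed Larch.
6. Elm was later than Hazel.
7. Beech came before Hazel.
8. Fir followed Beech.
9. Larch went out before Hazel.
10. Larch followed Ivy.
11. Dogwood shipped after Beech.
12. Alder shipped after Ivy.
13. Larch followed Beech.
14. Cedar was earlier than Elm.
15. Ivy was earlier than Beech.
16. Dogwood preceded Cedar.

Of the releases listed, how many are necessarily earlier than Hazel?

5

Directly stated before Hazel: Beech and Larch.
Cedar reaches Hazel via Cedar → Larch → Hazel.
Dogwood reaches Hazel via Dogwood → Larch → Hazel.
Ivy reaches Hazel via Ivy → Beech → Hazel.
That's Beech, Cedar, Dogwood, Ivy, and Larch — 5 in all.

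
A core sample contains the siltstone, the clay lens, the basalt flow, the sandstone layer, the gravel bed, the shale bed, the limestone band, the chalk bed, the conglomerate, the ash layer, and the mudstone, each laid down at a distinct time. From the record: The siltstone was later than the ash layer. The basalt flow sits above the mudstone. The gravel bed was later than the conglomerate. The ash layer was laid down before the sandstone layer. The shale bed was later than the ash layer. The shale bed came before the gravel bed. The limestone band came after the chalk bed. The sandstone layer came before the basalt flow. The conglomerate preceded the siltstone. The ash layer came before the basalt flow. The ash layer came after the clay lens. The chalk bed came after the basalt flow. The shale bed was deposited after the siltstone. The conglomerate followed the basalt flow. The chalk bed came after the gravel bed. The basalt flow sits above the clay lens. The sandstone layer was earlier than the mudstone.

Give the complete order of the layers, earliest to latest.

the clay lens, the ash layer, the sandstone layer, the mudstone, the basalt flow, the conglomerate, the siltstone, the shale bed, the gravel bed, the chalk bed, the limestone band

The constraints fix every adjacent pair, so only one ordering works:
the clay lens → the ash layer → the sandstone layer → the mudstone → the basalt flow → the conglomerate → the siltstone → the shale bed → the gravel bed → the chalk bed → the limestone band.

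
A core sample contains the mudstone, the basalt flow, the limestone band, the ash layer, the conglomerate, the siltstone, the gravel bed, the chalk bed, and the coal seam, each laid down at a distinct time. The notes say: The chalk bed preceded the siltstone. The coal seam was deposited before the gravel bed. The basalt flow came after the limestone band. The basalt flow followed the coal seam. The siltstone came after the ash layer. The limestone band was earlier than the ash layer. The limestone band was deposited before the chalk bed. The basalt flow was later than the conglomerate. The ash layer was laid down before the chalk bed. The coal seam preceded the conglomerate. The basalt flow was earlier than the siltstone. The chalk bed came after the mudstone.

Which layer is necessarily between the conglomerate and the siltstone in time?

the basalt flow

Tracing the constraints gives the conglomerate → the basalt flow → the siltstone, so the basalt flow sits after the conglomerate and before the siltstone.
No other layer is forced both after the conglomerate and before the siltstone.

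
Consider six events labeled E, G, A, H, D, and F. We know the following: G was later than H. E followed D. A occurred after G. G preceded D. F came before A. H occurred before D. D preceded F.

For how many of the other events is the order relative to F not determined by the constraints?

Forced before F: D, G, and H; forced after F: A.
That leaves E with no forced order relative to F — 1.

1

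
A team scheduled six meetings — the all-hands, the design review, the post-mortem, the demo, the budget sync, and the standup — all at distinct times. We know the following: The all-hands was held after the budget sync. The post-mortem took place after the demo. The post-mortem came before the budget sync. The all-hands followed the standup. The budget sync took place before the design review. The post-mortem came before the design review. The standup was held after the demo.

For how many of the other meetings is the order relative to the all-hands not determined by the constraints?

1

Forced before the all-hands: the budget sync, the demo, the post-mortem, and the standup.
That leaves the design review with no forced order relative to the all-hands — 1.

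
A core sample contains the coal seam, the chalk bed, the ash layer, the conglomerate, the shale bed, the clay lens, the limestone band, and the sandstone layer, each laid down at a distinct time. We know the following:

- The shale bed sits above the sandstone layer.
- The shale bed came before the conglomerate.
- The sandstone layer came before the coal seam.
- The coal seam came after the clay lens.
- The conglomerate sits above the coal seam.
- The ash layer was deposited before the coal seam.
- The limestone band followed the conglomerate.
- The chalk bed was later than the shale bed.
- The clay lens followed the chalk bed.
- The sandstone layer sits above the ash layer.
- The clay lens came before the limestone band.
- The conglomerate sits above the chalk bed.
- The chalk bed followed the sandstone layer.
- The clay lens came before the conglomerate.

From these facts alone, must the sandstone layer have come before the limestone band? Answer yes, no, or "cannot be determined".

Chain the constraints: the sandstone layer → the shale bed → the conglomerate → the limestone band. Each link is directly stated, so the sandstone layer comes before the limestone band.

yes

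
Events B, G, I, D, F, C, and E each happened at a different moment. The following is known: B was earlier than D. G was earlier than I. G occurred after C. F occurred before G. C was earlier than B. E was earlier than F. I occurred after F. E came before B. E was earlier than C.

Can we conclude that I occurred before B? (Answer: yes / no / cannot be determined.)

cannot be determined

No chain of stated constraints runs from I to B, and none runs from B to I either.
So the relative order of I and B is not fixed by the given facts.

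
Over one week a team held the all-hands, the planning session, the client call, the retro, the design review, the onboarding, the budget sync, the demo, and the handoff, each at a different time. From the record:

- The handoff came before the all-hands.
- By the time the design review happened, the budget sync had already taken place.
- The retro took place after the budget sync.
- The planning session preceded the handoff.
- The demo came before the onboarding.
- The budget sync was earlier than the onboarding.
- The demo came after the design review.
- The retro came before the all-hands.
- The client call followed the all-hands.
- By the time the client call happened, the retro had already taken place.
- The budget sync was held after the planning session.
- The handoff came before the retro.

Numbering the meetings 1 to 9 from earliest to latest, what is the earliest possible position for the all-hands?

5

The budget sync, the handoff, the planning session, and the retro must all come before the all-hands — 4 forced predecessors.
Nothing else is forced ahead of the all-hands, so its earliest slot is position 4 + 1 = 5.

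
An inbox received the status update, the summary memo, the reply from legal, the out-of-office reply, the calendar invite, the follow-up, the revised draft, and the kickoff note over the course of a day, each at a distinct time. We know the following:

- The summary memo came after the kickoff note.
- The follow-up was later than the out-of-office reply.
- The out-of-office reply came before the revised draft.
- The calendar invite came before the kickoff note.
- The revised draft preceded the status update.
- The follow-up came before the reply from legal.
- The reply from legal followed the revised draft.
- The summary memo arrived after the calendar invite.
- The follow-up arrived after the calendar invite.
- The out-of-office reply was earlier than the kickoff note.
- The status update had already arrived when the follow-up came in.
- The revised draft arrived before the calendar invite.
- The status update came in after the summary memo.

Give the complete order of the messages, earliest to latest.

The constraints fix every adjacent pair, so only one ordering works:
the out-of-office reply → the revised draft → the calendar invite → the kickoff note → the summary memo → the status update → the follow-up → the reply from legal.

the out-of-office reply, the revised draft, the calendar invite, the kickoff note, the summary memo, the status update, the follow-up, the reply from legal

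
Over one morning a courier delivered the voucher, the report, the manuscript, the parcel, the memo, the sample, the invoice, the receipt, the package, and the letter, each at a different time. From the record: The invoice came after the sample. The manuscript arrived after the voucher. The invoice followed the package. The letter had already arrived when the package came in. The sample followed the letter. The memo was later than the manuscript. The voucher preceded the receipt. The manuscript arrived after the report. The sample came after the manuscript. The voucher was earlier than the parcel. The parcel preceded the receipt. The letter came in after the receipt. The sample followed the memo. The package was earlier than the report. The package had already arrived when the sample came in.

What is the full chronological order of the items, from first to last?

the voucher, the parcel, the receipt, the letter, the package, the report, the manuscript, the memo, the sample, the invoice

The constraints fix every adjacent pair, so only one ordering works:
the voucher → the parcel → the receipt → the letter → the package → the report → the manuscript → the memo → the sample → the invoice.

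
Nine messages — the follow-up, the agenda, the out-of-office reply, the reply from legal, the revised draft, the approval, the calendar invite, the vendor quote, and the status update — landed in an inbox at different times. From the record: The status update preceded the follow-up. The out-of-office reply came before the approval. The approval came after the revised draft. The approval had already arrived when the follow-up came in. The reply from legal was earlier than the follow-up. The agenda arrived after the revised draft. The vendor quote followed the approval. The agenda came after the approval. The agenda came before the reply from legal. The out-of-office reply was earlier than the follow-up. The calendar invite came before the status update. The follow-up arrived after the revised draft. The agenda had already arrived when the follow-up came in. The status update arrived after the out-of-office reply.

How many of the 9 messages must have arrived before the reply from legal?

4

Directly stated before the reply from legal: the agenda.
The approval reaches the reply from legal via the approval → the agenda → the reply from legal.
The out-of-office reply reaches the reply from legal via the out-of-office reply → the approval → the agenda → the reply from legal.
The revised draft reaches the reply from legal via the revised draft → the agenda → the reply from legal.
That's the agenda, the approval, the out-of-office reply, and the revised draft — 4 in all.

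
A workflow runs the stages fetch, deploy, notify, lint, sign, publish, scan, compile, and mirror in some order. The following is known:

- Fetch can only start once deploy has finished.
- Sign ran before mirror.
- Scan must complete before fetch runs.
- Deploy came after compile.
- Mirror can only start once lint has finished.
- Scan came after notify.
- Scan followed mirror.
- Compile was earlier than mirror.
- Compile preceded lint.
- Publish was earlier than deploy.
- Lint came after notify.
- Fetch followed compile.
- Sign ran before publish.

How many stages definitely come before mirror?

4

Directly stated before mirror: compile, lint, and sign.
Notify reaches mirror via notify → lint → mirror.
No chain forces fetch (or any of the others) ahead of mirror.
That's compile, lint, notify, and sign — 4 in all.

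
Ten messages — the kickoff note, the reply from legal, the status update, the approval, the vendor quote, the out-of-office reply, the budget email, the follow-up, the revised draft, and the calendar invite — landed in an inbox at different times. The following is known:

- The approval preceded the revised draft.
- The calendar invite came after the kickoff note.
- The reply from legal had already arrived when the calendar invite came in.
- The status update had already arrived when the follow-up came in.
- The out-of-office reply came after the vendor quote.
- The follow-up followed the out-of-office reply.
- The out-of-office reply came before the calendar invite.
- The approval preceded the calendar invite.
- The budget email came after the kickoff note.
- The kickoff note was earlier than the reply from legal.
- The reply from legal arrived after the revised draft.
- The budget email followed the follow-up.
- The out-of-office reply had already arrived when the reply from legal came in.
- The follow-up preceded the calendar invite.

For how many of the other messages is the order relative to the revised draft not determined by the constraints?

Forced before the revised draft: the approval; forced after the revised draft: the calendar invite and the reply from legal.
That leaves the budget email, the follow-up, the kickoff note, the out-of-office reply, the status update, and the vendor quote with no forced order relative to the revised draft — 6.

6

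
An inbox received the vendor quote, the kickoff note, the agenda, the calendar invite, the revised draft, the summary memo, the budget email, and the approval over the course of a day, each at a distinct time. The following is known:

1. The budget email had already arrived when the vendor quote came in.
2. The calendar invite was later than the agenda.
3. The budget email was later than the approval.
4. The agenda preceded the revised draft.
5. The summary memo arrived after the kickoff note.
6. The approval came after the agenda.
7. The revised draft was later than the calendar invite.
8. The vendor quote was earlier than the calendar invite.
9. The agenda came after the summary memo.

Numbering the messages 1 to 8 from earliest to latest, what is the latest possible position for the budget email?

The budget email must come before the calendar invite, the revised draft, and the vendor quote — 3 messages forced after it.
Everything else can be placed before the budget email in some valid order, so the budget email can sit as late as position 8 − 3 = 5.

5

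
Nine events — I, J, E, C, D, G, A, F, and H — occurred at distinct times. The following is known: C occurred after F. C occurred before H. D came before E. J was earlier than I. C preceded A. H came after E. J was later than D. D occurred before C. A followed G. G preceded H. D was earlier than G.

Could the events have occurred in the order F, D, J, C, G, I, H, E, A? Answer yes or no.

The constraints require E before H, but in the proposed sequence H appears ahead of E. That one violation is enough.

no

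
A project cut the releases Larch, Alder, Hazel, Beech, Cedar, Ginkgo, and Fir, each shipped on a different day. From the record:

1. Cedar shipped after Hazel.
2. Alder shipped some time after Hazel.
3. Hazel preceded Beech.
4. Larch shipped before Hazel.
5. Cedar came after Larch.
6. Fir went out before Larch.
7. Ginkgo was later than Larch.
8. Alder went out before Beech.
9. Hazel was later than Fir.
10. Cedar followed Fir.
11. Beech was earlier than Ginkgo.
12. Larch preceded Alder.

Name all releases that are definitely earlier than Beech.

Directly stated before Beech: Alder and Hazel.
Fir reaches Beech via Fir → Hazel → Beech.
Larch reaches Beech via Larch → Alder → Beech.
No chain forces Ginkgo (or any of the others) ahead of Beech.

Alder, Fir, Hazel, Larch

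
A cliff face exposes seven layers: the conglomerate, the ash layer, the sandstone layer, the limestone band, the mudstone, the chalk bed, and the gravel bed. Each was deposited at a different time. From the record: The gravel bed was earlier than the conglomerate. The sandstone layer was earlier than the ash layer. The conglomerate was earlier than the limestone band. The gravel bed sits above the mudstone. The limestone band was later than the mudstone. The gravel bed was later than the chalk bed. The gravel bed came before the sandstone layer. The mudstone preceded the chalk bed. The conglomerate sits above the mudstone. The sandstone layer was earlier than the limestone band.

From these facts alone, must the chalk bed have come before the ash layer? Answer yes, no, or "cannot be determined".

yes

Chain the constraints: the chalk bed → the gravel bed → the sandstone layer → the ash layer. Each link is directly stated, so the chalk bed comes before the ash layer.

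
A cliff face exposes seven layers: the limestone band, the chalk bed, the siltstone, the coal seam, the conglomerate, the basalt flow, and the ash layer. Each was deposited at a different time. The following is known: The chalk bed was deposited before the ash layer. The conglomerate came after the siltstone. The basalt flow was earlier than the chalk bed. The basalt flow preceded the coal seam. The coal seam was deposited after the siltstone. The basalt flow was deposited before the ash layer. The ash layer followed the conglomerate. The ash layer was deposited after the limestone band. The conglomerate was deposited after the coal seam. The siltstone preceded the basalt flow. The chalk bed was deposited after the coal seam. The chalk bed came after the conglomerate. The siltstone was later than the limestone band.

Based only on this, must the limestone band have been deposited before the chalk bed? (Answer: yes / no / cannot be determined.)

yes

Chain the constraints: the limestone band → the siltstone → the basalt flow → the chalk bed. Each link is directly stated, so the limestone band comes before the chalk bed.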